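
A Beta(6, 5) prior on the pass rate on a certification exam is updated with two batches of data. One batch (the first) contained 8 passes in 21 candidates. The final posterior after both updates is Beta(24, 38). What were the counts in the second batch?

Sequential conjugate updates are equivalent to a single update on the pooled data, so total successes = posterior α − prior α and total failures = posterior β − prior β.
Total across both batches: 24−6=18 passes, 38−5=33 failures.
Subtract the first batch: 18−8=10 passes and 33−13=20 failures.

10 passes and 20 failures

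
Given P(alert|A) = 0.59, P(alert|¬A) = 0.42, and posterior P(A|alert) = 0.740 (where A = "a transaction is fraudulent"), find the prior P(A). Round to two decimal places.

In odds form, posterior odds = prior odds × likelihood ratio, so prior odds = posterior odds ÷ LR.
Posterior odds = 0.740/(1−0.740) = 2.8462. LR = 0.59/0.42 = 1.4048.
Prior odds = 2.8462/1.4048 = 2.0261, so P(A) = 2.0261/(1+2.0261) ≈ 0.67.

P(A) = 0.67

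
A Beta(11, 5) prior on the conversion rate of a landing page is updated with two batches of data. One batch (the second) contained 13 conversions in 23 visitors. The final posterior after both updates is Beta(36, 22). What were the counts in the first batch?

12 conversions and 7 bounces

Sequential conjugate updates are equivalent to a single update on the pooled data, so total successes = posterior α − prior α and total failures = posterior β − prior β.
Total across both batches: 36−11=25 conversions, 22−5=17 bounces.
Subtract the second batch: 25−13=12 conversions and 17−10=7 bounces.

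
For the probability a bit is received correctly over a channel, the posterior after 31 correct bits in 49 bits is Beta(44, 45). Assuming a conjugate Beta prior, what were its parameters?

Beta(13, 27)

A Beta(a, b) prior with s successes and f failures in binomial data gives a Beta(a+s, b+f) posterior.
Subtract the data counts: 44−31=13, 45−18=27.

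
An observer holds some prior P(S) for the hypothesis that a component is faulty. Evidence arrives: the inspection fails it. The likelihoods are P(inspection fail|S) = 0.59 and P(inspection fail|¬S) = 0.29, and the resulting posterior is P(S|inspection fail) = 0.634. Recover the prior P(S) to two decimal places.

Bayes' rule in odds form gives O(S|E) = O(S)·[P(E|S)/P(E|¬S)], hence O(S) = O(S|E)/LR.
Posterior odds = 0.634/(1−0.634) = 1.7322. LR = 0.59/0.29 = 2.0345.
Prior odds = 1.7322/2.0345 = 0.8514, so P(S) = 0.8514/(1+0.8514) ≈ 0.46.

P(S) = 0.46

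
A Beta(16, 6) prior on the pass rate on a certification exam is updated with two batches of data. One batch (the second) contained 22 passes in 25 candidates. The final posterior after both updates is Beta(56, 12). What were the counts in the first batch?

18 passes and 3 failures

Because Beta–binomial updating is additive in the counts, the combined data contributed (α_post−α_prior, β_post−β_prior) successes and failures.
Total across both batches: 56−16=40 passes, 12−6=6 failures.
Subtract the second batch: 40−22=18 passes and 6−3=3 failures.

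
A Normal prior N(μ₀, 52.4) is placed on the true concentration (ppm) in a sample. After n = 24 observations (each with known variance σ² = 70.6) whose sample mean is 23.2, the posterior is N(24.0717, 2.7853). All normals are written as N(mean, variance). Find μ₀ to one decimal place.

With known observation variance, the Normal–Normal posterior has precision τ_n = τ₀ + n/σ² and mean μ_n = (τ₀μ₀ + (n/σ²)x̄)/τ_n.
Here τ₀ = 1/52.4 = 0.019084 and τ_data = 24/70.6 = 0.339943, so τ_n = 0.359027.
Rearranging for μ₀: μ₀ = (μ_n·τ_n − τ_data·x̄)/τ₀ = (24.0717·0.359027 − 0.339943·23.2) / 0.019084 = 0.755713/0.019084 ≈ 39.6.

μ₀ = 39.6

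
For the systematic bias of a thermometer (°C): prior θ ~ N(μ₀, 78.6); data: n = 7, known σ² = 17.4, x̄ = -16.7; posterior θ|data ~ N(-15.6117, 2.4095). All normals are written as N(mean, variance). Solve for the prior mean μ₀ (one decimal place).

μ₀ = 18.8

With known observation variance, the Normal–Normal posterior has precision τ_n = τ₀ + n/σ² and mean μ_n = (τ₀μ₀ + (n/σ²)x̄)/τ_n.
Here τ₀ = 1/78.6 = 0.012723 and τ_data = 7/17.4 = 0.402299, so τ_n = 0.415022.
Rearranging for μ₀: μ₀ = (μ_n·τ_n − τ_data·x̄)/τ₀ = (-15.6117·0.415022 − 0.402299·-16.7) / 0.012723 = 0.239194/0.012723 ≈ 18.8.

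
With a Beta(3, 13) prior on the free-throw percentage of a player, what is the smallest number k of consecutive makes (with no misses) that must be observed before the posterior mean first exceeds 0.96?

After k makes and 0 misses the posterior is Beta(3+k, 13), with mean (3+k)/(3+13+k).
Set (3+k)/(16+k) > 0.96 and solve: k > (0.96·16 − 3)/(1 − 0.96) = 309.000.
The smallest integer exceeding 309.000 is 310, and checking k=310: (313)/(326) = 0.9601 > 0.96.

k = 310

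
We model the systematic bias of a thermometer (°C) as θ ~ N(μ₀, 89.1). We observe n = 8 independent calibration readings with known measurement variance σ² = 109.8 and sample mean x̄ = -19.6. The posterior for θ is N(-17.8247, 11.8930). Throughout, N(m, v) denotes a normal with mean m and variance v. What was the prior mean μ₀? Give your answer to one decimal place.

With known observation variance, the Normal–Normal posterior has precision τ_n = τ₀ + n/σ² and mean μ_n = (τ₀μ₀ + (n/σ²)x̄)/τ_n.
Here τ₀ = 1/89.1 = 0.011223 and τ_data = 8/109.8 = 0.072860, so τ_n = 0.084083.
Rearranging for μ₀: μ₀ = (μ_n·τ_n − τ_data·x̄)/τ₀ = (-17.8247·0.084083 − 0.072860·-19.6) / 0.011223 = -0.070698/0.011223 ≈ -6.3.

μ₀ = -6.3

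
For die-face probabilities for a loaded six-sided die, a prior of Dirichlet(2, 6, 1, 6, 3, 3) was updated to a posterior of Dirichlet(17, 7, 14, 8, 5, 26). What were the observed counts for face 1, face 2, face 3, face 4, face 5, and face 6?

For a Dirichlet(α) prior with multinomial counts c, the posterior is Dirichlet(α + c) componentwise.
Counts are posterior − prior componentwise: 17−2=15, 7−6=1, 14−1=13, 8−6=2, 5−3=2, 26−3=23.

counts (15, 1, 13, 2, 2, 23)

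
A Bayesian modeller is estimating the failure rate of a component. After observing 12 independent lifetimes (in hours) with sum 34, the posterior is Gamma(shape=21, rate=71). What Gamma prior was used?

Gamma(shape=9, rate=37)

Gamma–exponential conjugacy: posterior shape = α + n, posterior rate = β + Σtᵢ.
So α = 21 − 12 = 9 and β = 71 − 34 = 37.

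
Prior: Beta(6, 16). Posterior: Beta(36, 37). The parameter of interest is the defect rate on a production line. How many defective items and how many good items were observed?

Beta is conjugate to the binomial likelihood: posterior = Beta(α+s, β+f).
So s = 36 − 6 = 30 and f = 37 − 16 = 21.

30 defective items and 21 good items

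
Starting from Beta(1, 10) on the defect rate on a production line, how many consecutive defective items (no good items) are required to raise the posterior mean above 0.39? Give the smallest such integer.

After k defective items and 0 good items the posterior is Beta(1+k, 10), with mean (1+k)/(1+10+k).
Set (1+k)/(11+k) > 0.39 and solve: k > (0.39·11 − 1)/(1 − 0.39) = 5.393.
The smallest integer exceeding 5.393 is 6.

k = 6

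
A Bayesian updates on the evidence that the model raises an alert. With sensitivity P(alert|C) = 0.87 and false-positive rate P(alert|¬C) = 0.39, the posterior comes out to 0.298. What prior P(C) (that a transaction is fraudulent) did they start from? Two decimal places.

In odds form, posterior odds = prior odds × likelihood ratio, so prior odds = posterior odds ÷ LR.
Posterior odds = 0.298/(1−0.298) = 0.4245. LR = 0.87/0.39 = 2.2308.
Prior odds = 0.4245/2.2308 = 0.1903, so P(C) = 0.1903/(1+0.1903) ≈ 0.16.

P(C) = 0.16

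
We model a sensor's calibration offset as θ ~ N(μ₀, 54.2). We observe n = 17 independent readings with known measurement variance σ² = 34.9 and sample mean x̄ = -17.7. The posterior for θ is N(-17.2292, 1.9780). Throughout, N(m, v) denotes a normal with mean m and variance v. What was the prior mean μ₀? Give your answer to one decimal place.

The posterior mean is a precision-weighted average: μ_n = (τ₀μ₀ + τ_data·x̄)/(τ₀+τ_data), with τ₀=1/σ₀² and τ_data=n/σ².
Here τ₀ = 1/54.2 = 0.018450 and τ_data = 17/34.9 = 0.487106, so τ_n = 0.505556.
Rearranging for μ₀: μ₀ = (μ_n·τ_n − τ_data·x̄)/τ₀ = (-17.2292·0.505556 − 0.487106·-17.7) / 0.018450 = -0.088549/0.018450 ≈ -4.8.

μ₀ = -4.8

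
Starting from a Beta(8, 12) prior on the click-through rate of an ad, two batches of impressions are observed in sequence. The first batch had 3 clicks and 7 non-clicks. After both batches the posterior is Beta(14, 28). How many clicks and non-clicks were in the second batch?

Because Beta–binomial updating is additive in the counts, the combined data contributed (α_post−α_prior, β_post−β_prior) successes and failures.
Total across both batches: 14−8=6 clicks, 28−12=16 non-clicks.
Subtract the first batch: 6−3=3 clicks and 16−7=9 non-clicks.

3 clicks and 9 non-clicks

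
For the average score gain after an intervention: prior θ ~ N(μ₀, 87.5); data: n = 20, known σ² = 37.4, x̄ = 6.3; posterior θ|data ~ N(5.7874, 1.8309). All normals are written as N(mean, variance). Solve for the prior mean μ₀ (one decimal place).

μ₀ = -18.2

With known observation variance, the Normal–Normal posterior has precision τ_n = τ₀ + n/σ² and mean μ_n = (τ₀μ₀ + (n/σ²)x̄)/τ_n.
Here τ₀ = 1/87.5 = 0.011429 and τ_data = 20/37.4 = 0.534759, so τ_n = 0.546188.
Rearranging for μ₀: μ₀ = (μ_n·τ_n − τ_data·x̄)/τ₀ = (5.7874·0.546188 − 0.534759·6.3) / 0.011429 = -0.207973/0.011429 ≈ -18.2.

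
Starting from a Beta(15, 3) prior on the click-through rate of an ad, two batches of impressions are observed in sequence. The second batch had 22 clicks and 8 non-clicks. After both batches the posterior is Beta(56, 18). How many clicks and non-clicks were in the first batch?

19 clicks and 7 non-clicks

Sequential conjugate updates are equivalent to a single update on the pooled data, so total successes = posterior α − prior α and total failures = posterior β − prior β.
Total across both batches: 56−15=41 clicks, 18−3=15 non-clicks.
Subtract the second batch: 41−22=19 clicks and 15−8=7 non-clicks.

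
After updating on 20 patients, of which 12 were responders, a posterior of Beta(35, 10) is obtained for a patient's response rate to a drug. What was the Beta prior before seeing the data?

Beta(23, 2)

Under Beta–binomial conjugacy the posterior parameters are (a+s, b+f).
So a = 35 − 12 = 23 and b = 10 − 8 = 2.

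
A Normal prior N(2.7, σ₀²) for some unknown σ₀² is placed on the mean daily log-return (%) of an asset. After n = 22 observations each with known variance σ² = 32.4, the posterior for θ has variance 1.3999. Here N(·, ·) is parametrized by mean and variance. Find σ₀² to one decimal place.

σ₀² = 28.3

Posterior precision equals prior precision plus data precision: 1/σ_n² = 1/σ₀² + n/σ².
So 1/σ₀² = 1/1.3999 − 22/32.4 = 0.714337 − 0.679012 = 0.035325.
Hence σ₀² = 1/0.035325 ≈ 28.3.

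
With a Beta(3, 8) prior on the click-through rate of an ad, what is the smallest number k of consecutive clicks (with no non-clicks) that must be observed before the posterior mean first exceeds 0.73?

k = 19

After k clicks and 0 non-clicks the posterior is Beta(3+k, 8), with mean (3+k)/(3+8+k).
Set (3+k)/(11+k) > 0.73 and solve: k > (0.73·11 − 3)/(1 − 0.73) = 18.630.
The smallest integer exceeding 18.630 is 19.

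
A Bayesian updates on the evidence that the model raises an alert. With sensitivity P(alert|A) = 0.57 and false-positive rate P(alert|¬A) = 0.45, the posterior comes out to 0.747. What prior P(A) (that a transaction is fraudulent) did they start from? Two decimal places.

In odds form, posterior odds = prior odds × likelihood ratio, so prior odds = posterior odds ÷ LR.
Posterior odds = 0.747/(1−0.747) = 2.9526. LR = 0.57/0.45 = 1.2667.
Prior odds = 2.9526/1.2667 = 2.3309, so P(A) = 2.3309/(1+2.3309) ≈ 0.70.

P(A) = 0.70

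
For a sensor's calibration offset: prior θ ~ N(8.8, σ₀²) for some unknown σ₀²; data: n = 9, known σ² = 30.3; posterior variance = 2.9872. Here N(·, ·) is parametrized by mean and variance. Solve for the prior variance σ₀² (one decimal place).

σ₀² = 26.5

For the Normal–Normal model with known σ², precisions add: τ_n = τ₀ + n/σ².
So 1/σ₀² = 1/2.9872 − 9/30.3 = 0.334762 − 0.297030 = 0.037732.
Hence σ₀² = 1/0.037732 ≈ 26.5.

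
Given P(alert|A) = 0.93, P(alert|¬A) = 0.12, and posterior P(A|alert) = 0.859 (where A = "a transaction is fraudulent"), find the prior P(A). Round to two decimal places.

In odds form, posterior odds = prior odds × likelihood ratio, so prior odds = posterior odds ÷ LR.
Posterior odds = 0.859/(1−0.859) = 6.0922. LR = 0.93/0.12 = 7.7500.
Prior odds = 6.0922/7.7500 = 0.7861, so P(A) = 0.7861/(1+0.7861) ≈ 0.44.

P(A) = 0.44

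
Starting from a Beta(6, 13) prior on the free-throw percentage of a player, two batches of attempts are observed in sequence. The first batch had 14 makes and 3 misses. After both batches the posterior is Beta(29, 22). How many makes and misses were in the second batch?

Sequential conjugate updates are equivalent to a single update on the pooled data, so total successes = posterior α − prior α and total failures = posterior β − prior β.
Total across both batches: 29−6=23 makes, 22−13=9 misses.
Subtract the first batch: 23−14=9 makes and 9−3=6 misses.

9 makes and 6 misses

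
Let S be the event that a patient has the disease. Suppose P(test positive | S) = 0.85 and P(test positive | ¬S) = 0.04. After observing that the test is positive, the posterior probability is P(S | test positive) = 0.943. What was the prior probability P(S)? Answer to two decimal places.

In odds form, posterior odds = prior odds × likelihood ratio, so prior odds = posterior odds ÷ LR.
Posterior odds = 0.943/(1−0.943) = 16.5439. LR = 0.85/0.04 = 21.2500.
Prior odds = 16.5439/21.2500 = 0.7785, so P(S) = 0.7785/(1+0.7785) ≈ 0.44.

P(S) = 0.44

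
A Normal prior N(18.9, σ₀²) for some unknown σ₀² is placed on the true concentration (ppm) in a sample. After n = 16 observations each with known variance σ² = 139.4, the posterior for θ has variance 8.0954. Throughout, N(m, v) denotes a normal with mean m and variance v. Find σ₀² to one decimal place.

σ₀² = 114.3

For the Normal–Normal model with known σ², precisions add: τ_n = τ₀ + n/σ².
So 1/σ₀² = 1/8.0954 − 16/139.4 = 0.123527 − 0.114778 = 0.008749.
Hence σ₀² = 1/0.008749 ≈ 114.3.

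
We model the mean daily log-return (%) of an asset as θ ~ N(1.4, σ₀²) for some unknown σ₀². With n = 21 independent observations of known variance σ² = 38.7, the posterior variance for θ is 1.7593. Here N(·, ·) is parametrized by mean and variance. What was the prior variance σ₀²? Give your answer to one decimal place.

σ₀² = 38.8

Posterior precision equals prior precision plus data precision: 1/σ_n² = 1/σ₀² + n/σ².
So 1/σ₀² = 1/1.7593 − 21/38.7 = 0.568408 − 0.542636 = 0.025772.
Hence σ₀² = 1/0.025772 ≈ 38.8.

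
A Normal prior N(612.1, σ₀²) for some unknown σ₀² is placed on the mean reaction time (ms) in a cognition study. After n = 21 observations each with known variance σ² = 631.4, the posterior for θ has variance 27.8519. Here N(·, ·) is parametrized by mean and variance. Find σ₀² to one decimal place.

For the Normal–Normal model with known σ², precisions add: τ_n = τ₀ + n/σ².
So 1/σ₀² = 1/27.8519 − 21/631.4 = 0.035904 − 0.033259 = 0.002645.
Hence σ₀² = 1/0.002645 ≈ 378.1.

σ₀² = 378.1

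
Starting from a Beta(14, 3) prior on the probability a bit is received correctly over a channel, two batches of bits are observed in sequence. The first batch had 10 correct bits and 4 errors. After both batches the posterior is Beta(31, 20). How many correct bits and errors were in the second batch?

7 correct bits and 13 errors

Because Beta–binomial updating is additive in the counts, the combined data contributed (α_post−α_prior, β_post−β_prior) successes and failures.
Total across both batches: 31−14=17 correct bits, 20−3=17 errors.
Subtract the first batch: 17−10=7 correct bits and 17−4=13 errors.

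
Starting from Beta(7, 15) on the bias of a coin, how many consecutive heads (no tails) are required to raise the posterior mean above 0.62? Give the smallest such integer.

k = 18

After k heads and 0 tails the posterior is Beta(7+k, 15), with mean (7+k)/(7+15+k).
Set (7+k)/(22+k) > 0.62 and solve: k > (0.62·22 − 7)/(1 − 0.62) = 17.474.
The smallest integer exceeding 17.474 is 18, and checking k=18: (25)/(40) = 0.6250 > 0.62.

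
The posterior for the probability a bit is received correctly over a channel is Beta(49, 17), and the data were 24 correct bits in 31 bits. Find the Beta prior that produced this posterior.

Beta(25, 10)

Under Beta–binomial conjugacy the posterior parameters are (a+s, b+f).
Subtract the data counts: 49−24=25, 17−7=10.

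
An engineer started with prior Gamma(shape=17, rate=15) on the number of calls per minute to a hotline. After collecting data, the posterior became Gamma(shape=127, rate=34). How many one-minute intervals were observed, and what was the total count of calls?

n = 19 one-minute intervals with total 110 calls

Gamma–Poisson conjugacy: posterior shape = α + Σxᵢ, posterior rate = β + n.
Matching: Σxᵢ = 127 − 17 = 110 and n = 34 − 15 = 19.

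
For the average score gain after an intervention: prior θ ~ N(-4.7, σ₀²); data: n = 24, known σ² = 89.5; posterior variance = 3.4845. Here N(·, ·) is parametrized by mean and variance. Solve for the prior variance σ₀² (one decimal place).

σ₀² = 53.1

For the Normal–Normal model with known σ², precisions add: τ_n = τ₀ + n/σ².
So 1/σ₀² = 1/3.4845 − 24/89.5 = 0.286985 − 0.268156 = 0.018829.
Hence σ₀² = 1/0.018829 ≈ 53.1.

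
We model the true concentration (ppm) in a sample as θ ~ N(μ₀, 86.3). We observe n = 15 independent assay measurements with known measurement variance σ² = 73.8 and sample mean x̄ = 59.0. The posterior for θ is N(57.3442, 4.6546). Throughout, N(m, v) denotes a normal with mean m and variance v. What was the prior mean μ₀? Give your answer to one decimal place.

With known observation variance, the Normal–Normal posterior has precision τ_n = τ₀ + n/σ² and mean μ_n = (τ₀μ₀ + (n/σ²)x̄)/τ_n.
Here τ₀ = 1/86.3 = 0.011587 and τ_data = 15/73.8 = 0.203252, so τ_n = 0.214839.
Rearranging for μ₀: μ₀ = (μ_n·τ_n − τ_data·x̄)/τ₀ = (57.3442·0.214839 − 0.203252·59.0) / 0.011587 = 0.327903/0.011587 ≈ 28.3.

μ₀ = 28.3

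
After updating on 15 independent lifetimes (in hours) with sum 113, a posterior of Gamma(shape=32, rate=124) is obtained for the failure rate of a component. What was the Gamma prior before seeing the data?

Gamma(shape=17, rate=11)

Gamma–exponential conjugacy: posterior shape = α + n, posterior rate = β + Σtᵢ.
So α = 32 − 15 = 17 and β = 124 − 113 = 11.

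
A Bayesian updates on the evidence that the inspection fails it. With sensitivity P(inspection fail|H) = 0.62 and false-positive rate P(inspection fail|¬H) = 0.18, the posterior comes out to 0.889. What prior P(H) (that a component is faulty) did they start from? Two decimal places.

In odds form, posterior odds = prior odds × likelihood ratio, so prior odds = posterior odds ÷ LR.
Posterior odds = 0.889/(1−0.889) = 8.0090. LR = 0.62/0.18 = 3.4444.
Prior odds = 8.0090/3.4444 = 2.3252, so P(H) = 2.3252/(1+2.3252) ≈ 0.70.

P(H) = 0.70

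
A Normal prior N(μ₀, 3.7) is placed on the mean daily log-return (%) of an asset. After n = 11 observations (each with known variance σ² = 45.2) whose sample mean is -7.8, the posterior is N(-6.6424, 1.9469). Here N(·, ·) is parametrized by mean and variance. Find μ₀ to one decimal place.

μ₀ = -5.6

With known observation variance, the Normal–Normal posterior has precision τ_n = τ₀ + n/σ² and mean μ_n = (τ₀μ₀ + (n/σ²)x̄)/τ_n.
Here τ₀ = 1/3.7 = 0.270270 and τ_data = 11/45.2 = 0.243363, so τ_n = 0.513633.
Rearranging for μ₀: μ₀ = (μ_n·τ_n − τ_data·x̄)/τ₀ = (-6.6424·0.513633 − 0.243363·-7.8) / 0.270270 = -1.513524/0.270270 ≈ -5.6.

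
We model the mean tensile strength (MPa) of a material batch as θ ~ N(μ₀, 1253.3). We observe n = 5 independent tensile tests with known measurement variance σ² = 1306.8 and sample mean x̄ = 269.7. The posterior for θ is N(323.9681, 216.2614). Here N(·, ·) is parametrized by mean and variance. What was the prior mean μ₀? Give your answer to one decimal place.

With known observation variance, the Normal–Normal posterior has precision τ_n = τ₀ + n/σ² and mean μ_n = (τ₀μ₀ + (n/σ²)x̄)/τ_n.
Here τ₀ = 1/1253.3 = 0.000798 and τ_data = 5/1306.8 = 0.003826, so τ_n = 0.004624.
Rearranging for μ₀: μ₀ = (μ_n·τ_n − τ_data·x̄)/τ₀ = (323.9681·0.004624 − 0.003826·269.7) / 0.000798 = 0.466156/0.000798 ≈ 584.2.

μ₀ = 584.2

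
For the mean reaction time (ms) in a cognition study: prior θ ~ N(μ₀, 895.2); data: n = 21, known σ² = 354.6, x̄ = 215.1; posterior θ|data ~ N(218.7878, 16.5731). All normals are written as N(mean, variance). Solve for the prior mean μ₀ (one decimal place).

μ₀ = 414.3

The posterior mean is a precision-weighted average: μ_n = (τ₀μ₀ + τ_data·x̄)/(τ₀+τ_data), with τ₀=1/σ₀² and τ_data=n/σ².
Here τ₀ = 1/895.2 = 0.001117 and τ_data = 21/354.6 = 0.059222, so τ_n = 0.060339.
Rearranging for μ₀: μ₀ = (μ_n·τ_n − τ_data·x̄)/τ₀ = (218.7878·0.060339 − 0.059222·215.1) / 0.001117 = 0.462785/0.001117 ≈ 414.3.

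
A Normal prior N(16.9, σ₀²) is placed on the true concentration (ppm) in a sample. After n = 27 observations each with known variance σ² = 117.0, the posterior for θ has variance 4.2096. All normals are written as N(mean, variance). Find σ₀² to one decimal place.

σ₀² = 147.4

Posterior precision equals prior precision plus data precision: 1/σ_n² = 1/σ₀² + n/σ².
So 1/σ₀² = 1/4.2096 − 27/117.0 = 0.237552 − 0.230769 = 0.006783.
Hence σ₀² = 1/0.006783 ≈ 147.4.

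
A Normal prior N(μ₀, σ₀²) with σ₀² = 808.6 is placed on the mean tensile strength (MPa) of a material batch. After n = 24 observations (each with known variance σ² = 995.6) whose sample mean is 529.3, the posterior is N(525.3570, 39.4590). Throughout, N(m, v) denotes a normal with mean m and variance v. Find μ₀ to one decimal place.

With known observation variance, the Normal–Normal posterior has precision τ_n = τ₀ + n/σ² and mean μ_n = (τ₀μ₀ + (n/σ²)x̄)/τ_n.
Here τ₀ = 1/808.6 = 0.001237 and τ_data = 24/995.6 = 0.024106, so τ_n = 0.025343.
Rearranging for μ₀: μ₀ = (μ_n·τ_n − τ_data·x̄)/τ₀ = (525.3570·0.025343 − 0.024106·529.3) / 0.001237 = 0.554817/0.001237 ≈ 448.5.

μ₀ = 448.5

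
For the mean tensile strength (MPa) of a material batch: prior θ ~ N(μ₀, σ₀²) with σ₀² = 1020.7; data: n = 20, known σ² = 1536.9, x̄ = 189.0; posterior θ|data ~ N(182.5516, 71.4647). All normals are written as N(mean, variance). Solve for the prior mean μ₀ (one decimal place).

μ₀ = 96.9

With known observation variance, the Normal–Normal posterior has precision τ_n = τ₀ + n/σ² and mean μ_n = (τ₀μ₀ + (n/σ²)x̄)/τ_n.
Here τ₀ = 1/1020.7 = 0.000980 and τ_data = 20/1536.9 = 0.013013, so τ_n = 0.013993.
Rearranging for μ₀: μ₀ = (μ_n·τ_n − τ_data·x̄)/τ₀ = (182.5516·0.013993 − 0.013013·189.0) / 0.000980 = 0.094988/0.000980 ≈ 96.9.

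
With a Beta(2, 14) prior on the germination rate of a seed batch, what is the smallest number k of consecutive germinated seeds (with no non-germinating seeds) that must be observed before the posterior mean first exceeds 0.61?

After k germinated seeds and 0 non-germinating seeds the posterior is Beta(2+k, 14), with mean (2+k)/(2+14+k).
Set (2+k)/(16+k) > 0.61 and solve: k > (0.61·16 − 2)/(1 − 0.61) = 19.897.
The smallest integer exceeding 19.897 is 20, and checking k=20: (22)/(36) = 0.6111 > 0.61.

k = 20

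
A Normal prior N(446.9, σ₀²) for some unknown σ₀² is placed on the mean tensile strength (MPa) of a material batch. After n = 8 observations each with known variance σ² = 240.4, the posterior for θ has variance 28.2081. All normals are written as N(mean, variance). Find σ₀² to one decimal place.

σ₀² = 460.2

For the Normal–Normal model with known σ², precisions add: τ_n = τ₀ + n/σ².
So 1/σ₀² = 1/28.2081 − 8/240.4 = 0.035451 − 0.033278 = 0.002173.
Hence σ₀² = 1/0.002173 ≈ 460.2.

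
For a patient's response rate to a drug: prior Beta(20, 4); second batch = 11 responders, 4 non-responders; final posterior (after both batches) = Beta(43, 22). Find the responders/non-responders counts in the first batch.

Sequential conjugate updates are equivalent to a single update on the pooled data, so total successes = posterior α − prior α and total failures = posterior β − prior β.
Total across both batches: 43−20=23 responders, 22−4=18 non-responders.
Subtract the second batch: 23−11=12 responders and 18−4=14 non-responders.

12 responders and 14 non-responders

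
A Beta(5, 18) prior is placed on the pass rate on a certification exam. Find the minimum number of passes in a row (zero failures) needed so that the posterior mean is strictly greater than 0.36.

k = 6

After k passes and 0 failures the posterior is Beta(5+k, 18), with mean (5+k)/(5+18+k).
Set (5+k)/(23+k) > 0.36 and solve: k > (0.36·23 − 5)/(1 − 0.36) = 5.125.
The smallest integer exceeding 5.125 is 6, and checking k=6: (11)/(29) = 0.3793 > 0.36.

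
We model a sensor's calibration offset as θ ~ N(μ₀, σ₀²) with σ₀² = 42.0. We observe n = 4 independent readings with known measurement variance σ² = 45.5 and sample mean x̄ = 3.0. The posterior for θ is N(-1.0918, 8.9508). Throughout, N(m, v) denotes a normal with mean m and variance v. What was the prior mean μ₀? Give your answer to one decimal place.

μ₀ = -16.2

With known observation variance, the Normal–Normal posterior has precision τ_n = τ₀ + n/σ² and mean μ_n = (τ₀μ₀ + (n/σ²)x̄)/τ_n.
Here τ₀ = 1/42.0 = 0.023810 and τ_data = 4/45.5 = 0.087912, so τ_n = 0.111722.
Rearranging for μ₀: μ₀ = (μ_n·τ_n − τ_data·x̄)/τ₀ = (-1.0918·0.111722 − 0.087912·3.0) / 0.023810 = -0.385714/0.023810 ≈ -16.2.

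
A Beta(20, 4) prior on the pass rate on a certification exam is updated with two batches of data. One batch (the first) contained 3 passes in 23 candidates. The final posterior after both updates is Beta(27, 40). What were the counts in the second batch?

Because Beta–binomial updating is additive in the counts, the combined data contributed (α_post−α_prior, β_post−β_prior) successes and failures.
Total across both batches: 27−20=7 passes, 40−4=36 failures.
Subtract the first batch: 7−3=4 passes and 36−20=16 failures.

4 passes and 16 failures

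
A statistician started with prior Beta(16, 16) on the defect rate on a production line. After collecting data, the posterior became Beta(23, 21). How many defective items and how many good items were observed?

7 defective items and 5 good items

Under Beta–binomial conjugacy the posterior parameters are (α+s, β+f).
So s = 23 − 16 = 7 and f = 21 − 16 = 5.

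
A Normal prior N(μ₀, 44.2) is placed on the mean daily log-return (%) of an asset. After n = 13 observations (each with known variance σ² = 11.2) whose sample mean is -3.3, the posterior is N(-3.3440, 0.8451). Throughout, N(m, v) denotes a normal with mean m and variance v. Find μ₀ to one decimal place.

μ₀ = -5.6

With known observation variance, the Normal–Normal posterior has precision τ_n = τ₀ + n/σ² and mean μ_n = (τ₀μ₀ + (n/σ²)x̄)/τ_n.
Here τ₀ = 1/44.2 = 0.022624 and τ_data = 13/11.2 = 1.160714, so τ_n = 1.183338.
Rearranging for μ₀: μ₀ = (μ_n·τ_n − τ_data·x̄)/τ₀ = (-3.3440·1.183338 − 1.160714·-3.3) / 0.022624 = -0.126726/0.022624 ≈ -5.6.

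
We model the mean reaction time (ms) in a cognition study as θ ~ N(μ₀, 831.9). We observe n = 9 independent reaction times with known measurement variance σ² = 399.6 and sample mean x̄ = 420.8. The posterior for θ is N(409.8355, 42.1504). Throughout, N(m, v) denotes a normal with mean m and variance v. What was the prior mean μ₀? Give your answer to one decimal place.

μ₀ = 204.4

The posterior mean is a precision-weighted average: μ_n = (τ₀μ₀ + τ_data·x̄)/(τ₀+τ_data), with τ₀=1/σ₀² and τ_data=n/σ².
Here τ₀ = 1/831.9 = 0.001202 and τ_data = 9/399.6 = 0.022523, so τ_n = 0.023725.
Rearranging for μ₀: μ₀ = (μ_n·τ_n − τ_data·x̄)/τ₀ = (409.8355·0.023725 − 0.022523·420.8) / 0.001202 = 0.245669/0.001202 ≈ 204.4.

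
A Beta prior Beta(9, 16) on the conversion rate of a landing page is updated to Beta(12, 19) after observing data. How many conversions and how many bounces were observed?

3 conversions and 3 bounces

Beta is conjugate to the binomial likelihood: posterior = Beta(α+s, β+f).
Match parameters: s=12−9=3, f=19−16=3.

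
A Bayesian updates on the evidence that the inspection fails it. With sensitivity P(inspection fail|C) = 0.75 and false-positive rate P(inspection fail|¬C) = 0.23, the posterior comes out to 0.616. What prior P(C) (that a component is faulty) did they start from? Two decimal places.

P(C) = 0.33

Bayes' rule in odds form gives O(C|E) = O(C)·[P(E|C)/P(E|¬C)], hence O(C) = O(C|E)/LR.
Posterior odds = 0.616/(1−0.616) = 1.6042. LR = 0.75/0.23 = 3.2609.
Prior odds = 1.6042/3.2609 = 0.4920, so P(C) = 0.4920/(1+0.4920) ≈ 0.33.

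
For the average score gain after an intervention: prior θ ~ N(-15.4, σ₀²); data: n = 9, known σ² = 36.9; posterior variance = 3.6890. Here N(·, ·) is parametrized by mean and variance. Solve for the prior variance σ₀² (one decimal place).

For the Normal–Normal model with known σ², precisions add: τ_n = τ₀ + n/σ².
So 1/σ₀² = 1/3.6890 − 9/36.9 = 0.271076 − 0.243902 = 0.027174.
Hence σ₀² = 1/0.027174 ≈ 36.8.

σ₀² = 36.8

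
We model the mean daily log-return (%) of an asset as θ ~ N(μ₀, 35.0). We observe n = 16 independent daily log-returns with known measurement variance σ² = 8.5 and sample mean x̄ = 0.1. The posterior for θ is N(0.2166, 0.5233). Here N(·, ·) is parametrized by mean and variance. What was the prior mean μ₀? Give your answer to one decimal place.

The posterior mean is a precision-weighted average: μ_n = (τ₀μ₀ + τ_data·x̄)/(τ₀+τ_data), with τ₀=1/σ₀² and τ_data=n/σ².
Here τ₀ = 1/35.0 = 0.028571 and τ_data = 16/8.5 = 1.882353, so τ_n = 1.910924.
Rearranging for μ₀: μ₀ = (μ_n·τ_n − τ_data·x̄)/τ₀ = (0.2166·1.910924 − 1.882353·0.1) / 0.028571 = 0.225671/0.028571 ≈ 7.9.

μ₀ = 7.9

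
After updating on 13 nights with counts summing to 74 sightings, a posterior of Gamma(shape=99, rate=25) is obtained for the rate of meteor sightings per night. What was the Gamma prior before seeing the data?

Gamma–Poisson conjugacy: posterior shape = α + Σxᵢ, posterior rate = β + n.
So α = 99 − 74 = 25 and β = 25 − 13 = 12.

Gamma(shape=25, rate=12)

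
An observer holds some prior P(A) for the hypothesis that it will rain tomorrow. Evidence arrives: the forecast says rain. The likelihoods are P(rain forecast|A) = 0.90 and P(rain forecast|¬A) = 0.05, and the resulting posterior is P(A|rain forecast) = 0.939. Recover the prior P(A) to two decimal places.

Bayes' rule in odds form gives O(A|E) = O(A)·[P(E|A)/P(E|¬A)], hence O(A) = O(A|E)/LR.
Posterior odds = 0.939/(1−0.939) = 15.3934. LR = 0.90/0.05 = 18.0000.
Prior odds = 15.3934/18.0000 = 0.8552, so P(A) = 0.8552/(1+0.8552) ≈ 0.46.

P(A) = 0.46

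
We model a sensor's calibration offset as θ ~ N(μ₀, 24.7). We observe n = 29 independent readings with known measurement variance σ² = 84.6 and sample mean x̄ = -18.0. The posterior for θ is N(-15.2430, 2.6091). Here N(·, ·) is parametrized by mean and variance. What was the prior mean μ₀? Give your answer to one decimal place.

μ₀ = 8.1

The posterior mean is a precision-weighted average: μ_n = (τ₀μ₀ + τ_data·x̄)/(τ₀+τ_data), with τ₀=1/σ₀² and τ_data=n/σ².
Here τ₀ = 1/24.7 = 0.040486 and τ_data = 29/84.6 = 0.342790, so τ_n = 0.383276.
Rearranging for μ₀: μ₀ = (μ_n·τ_n − τ_data·x̄)/τ₀ = (-15.2430·0.383276 − 0.342790·-18.0) / 0.040486 = 0.327944/0.040486 ≈ 8.1.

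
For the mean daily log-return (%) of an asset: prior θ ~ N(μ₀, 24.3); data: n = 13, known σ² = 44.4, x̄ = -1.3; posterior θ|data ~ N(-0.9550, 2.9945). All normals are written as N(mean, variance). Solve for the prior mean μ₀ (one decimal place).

μ₀ = 1.5

The posterior mean is a precision-weighted average: μ_n = (τ₀μ₀ + τ_data·x̄)/(τ₀+τ_data), with τ₀=1/σ₀² and τ_data=n/σ².
Here τ₀ = 1/24.3 = 0.041152 and τ_data = 13/44.4 = 0.292793, so τ_n = 0.333945.
Rearranging for μ₀: μ₀ = (μ_n·τ_n − τ_data·x̄)/τ₀ = (-0.9550·0.333945 − 0.292793·-1.3) / 0.041152 = 0.061713/0.041152 ≈ 1.5.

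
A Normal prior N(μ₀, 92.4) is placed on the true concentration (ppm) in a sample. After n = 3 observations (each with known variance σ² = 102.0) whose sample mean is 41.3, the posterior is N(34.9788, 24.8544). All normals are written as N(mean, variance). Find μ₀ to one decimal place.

With known observation variance, the Normal–Normal posterior has precision τ_n = τ₀ + n/σ² and mean μ_n = (τ₀μ₀ + (n/σ²)x̄)/τ_n.
Here τ₀ = 1/92.4 = 0.010823 and τ_data = 3/102.0 = 0.029412, so τ_n = 0.040235.
Rearranging for μ₀: μ₀ = (μ_n·τ_n − τ_data·x̄)/τ₀ = (34.9788·0.040235 − 0.029412·41.3) / 0.010823 = 0.192656/0.010823 ≈ 17.8.

μ₀ = 17.8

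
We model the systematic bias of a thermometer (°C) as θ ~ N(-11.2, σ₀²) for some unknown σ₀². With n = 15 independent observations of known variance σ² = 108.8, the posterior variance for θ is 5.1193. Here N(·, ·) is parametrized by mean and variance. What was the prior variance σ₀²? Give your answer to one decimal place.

Posterior precision equals prior precision plus data precision: 1/σ_n² = 1/σ₀² + n/σ².
So 1/σ₀² = 1/5.1193 − 15/108.8 = 0.195339 − 0.137868 = 0.057471.
Hence σ₀² = 1/0.057471 ≈ 17.4.

σ₀² = 17.4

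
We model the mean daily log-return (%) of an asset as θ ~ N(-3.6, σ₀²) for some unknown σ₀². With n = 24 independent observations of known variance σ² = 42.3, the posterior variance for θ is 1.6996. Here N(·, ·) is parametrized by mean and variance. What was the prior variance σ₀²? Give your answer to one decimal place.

For the Normal–Normal model with known σ², precisions add: τ_n = τ₀ + n/σ².
So 1/σ₀² = 1/1.6996 − 24/42.3 = 0.588374 − 0.567376 = 0.020998.
Hence σ₀² = 1/0.020998 ≈ 47.6.

σ₀² = 47.6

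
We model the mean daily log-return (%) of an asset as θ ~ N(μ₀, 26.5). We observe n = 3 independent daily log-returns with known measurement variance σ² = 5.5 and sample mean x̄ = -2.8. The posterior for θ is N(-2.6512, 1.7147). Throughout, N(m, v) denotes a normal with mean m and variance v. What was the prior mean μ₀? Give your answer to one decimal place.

μ₀ = -0.5

The posterior mean is a precision-weighted average: μ_n = (τ₀μ₀ + τ_data·x̄)/(τ₀+τ_data), with τ₀=1/σ₀² and τ_data=n/σ².
Here τ₀ = 1/26.5 = 0.037736 and τ_data = 3/5.5 = 0.545455, so τ_n = 0.583191.
Rearranging for μ₀: μ₀ = (μ_n·τ_n − τ_data·x̄)/τ₀ = (-2.6512·0.583191 − 0.545455·-2.8) / 0.037736 = -0.018882/0.037736 ≈ -0.5.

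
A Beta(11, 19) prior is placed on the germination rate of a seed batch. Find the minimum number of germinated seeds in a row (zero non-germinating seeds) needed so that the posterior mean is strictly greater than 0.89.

k = 143

After k germinated seeds and 0 non-germinating seeds the posterior is Beta(11+k, 19), with mean (11+k)/(11+19+k).
Set (11+k)/(30+k) > 0.89 and solve: k > (0.89·30 − 11)/(1 − 0.89) = 142.727.
The smallest integer exceeding 142.727 is 143, and checking k=143: (154)/(173) = 0.8902 > 0.89.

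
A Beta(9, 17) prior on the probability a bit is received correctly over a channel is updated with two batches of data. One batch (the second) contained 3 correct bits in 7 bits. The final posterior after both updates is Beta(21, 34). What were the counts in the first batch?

Because Beta–binomial updating is additive in the counts, the combined data contributed (α_post−α_prior, β_post−β_prior) successes and failures.
Total across both batches: 21−9=12 correct bits, 34−17=17 errors.
Subtract the second batch: 12−3=9 correct bits and 17−4=13 errors.

9 correct bits and 13 errors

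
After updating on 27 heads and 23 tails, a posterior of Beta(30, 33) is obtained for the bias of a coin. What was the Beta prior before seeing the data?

Beta(3, 10)

Beta is conjugate to the binomial likelihood: posterior = Beta(α+s, β+f).
Subtract the data counts: 30−27=3, 33−23=10.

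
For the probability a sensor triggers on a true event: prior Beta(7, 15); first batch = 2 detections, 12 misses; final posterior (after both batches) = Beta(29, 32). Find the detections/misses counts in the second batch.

Sequential conjugate updates are equivalent to a single update on the pooled data, so total successes = posterior α − prior α and total failures = posterior β − prior β.
Total across both batches: 29−7=22 detections, 32−15=17 misses.
Subtract the first batch: 22−2=20 detections and 17−12=5 misses.

20 detections and 5 misses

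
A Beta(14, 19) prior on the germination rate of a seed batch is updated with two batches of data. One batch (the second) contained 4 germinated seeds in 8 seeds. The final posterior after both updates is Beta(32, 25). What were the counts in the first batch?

14 germinated seeds and 2 non-germinating seeds

Sequential conjugate updates are equivalent to a single update on the pooled data, so total successes = posterior α − prior α and total failures = posterior β − prior β.
Total across both batches: 32−14=18 germinated seeds, 25−19=6 non-germinating seeds.
Subtract the second batch: 18−4=14 germinated seeds and 6−4=2 non-germinating seeds.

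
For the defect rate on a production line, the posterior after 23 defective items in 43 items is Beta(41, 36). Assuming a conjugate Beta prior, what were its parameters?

Beta(18, 16)

Under Beta–binomial conjugacy the posterior parameters are (α+s, β+f).
Subtract the data counts: 41−23=18, 36−20=16.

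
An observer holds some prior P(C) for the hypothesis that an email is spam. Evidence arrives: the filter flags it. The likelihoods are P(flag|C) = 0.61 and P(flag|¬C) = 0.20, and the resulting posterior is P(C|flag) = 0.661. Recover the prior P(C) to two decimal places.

In odds form, posterior odds = prior odds × likelihood ratio, so prior odds = posterior odds ÷ LR.
Posterior odds = 0.661/(1−0.661) = 1.9499. LR = 0.61/0.20 = 3.0500.
Prior odds = 1.9499/3.0500 = 0.6393, so P(C) = 0.6393/(1+0.6393) ≈ 0.39.

P(C) = 0.39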